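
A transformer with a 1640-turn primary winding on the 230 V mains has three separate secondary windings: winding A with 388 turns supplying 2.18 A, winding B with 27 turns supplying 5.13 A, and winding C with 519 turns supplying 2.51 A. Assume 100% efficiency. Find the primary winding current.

V_A = 230 × 388/1640 = 54.415 V; V_B = 230 × 27/1640 = 3.7866 V; V_C = 230 × 519/1640 = 72.787 V.
P_out = V_A I_A + V_B I_B + V_C I_C = 54.415×2.18 + 3.7866×5.13 + 72.787×2.51 = 118.62 + 19.425 + 182.69 = 320.74 W.
Ideal ⇒ P_in = P_out, so I_p = P_out/V_p = 320.74/230 = 1.39 A.

I_p ≈ 1.39 A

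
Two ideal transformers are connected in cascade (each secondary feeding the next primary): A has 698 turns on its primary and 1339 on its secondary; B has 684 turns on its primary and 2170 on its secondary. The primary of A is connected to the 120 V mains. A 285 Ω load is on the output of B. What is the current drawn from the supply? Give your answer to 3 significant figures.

After A: V = 120.00 × 1339/698 = 230.20 V.
After B: V = 230.20 × 2170/684 = 730.31 V.
I_load = 730.31/285 = 2.5625 A, so P_out = 730.31 × 2.5625 = 1871.4 W.
All ideal ⇒ P_in = P_out, so I_supply = 1871.4/120 = 15.6 A.

I_supply ≈ 15.6 A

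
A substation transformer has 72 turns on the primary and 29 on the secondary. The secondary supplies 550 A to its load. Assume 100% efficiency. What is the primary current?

For an ideal transformer I_p/I_s = N_s/N_p, so I_p = 550 × 29/72 = 222 A.

I_p ≈ 222 A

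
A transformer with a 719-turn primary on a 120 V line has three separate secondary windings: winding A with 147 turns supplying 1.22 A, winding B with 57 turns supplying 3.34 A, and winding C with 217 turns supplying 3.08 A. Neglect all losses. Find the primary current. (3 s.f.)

V_A = 120 × 147/719 = 24.534 V; V_B = 120 × 57/719 = 9.5132 V; V_C = 120 × 217/719 = 36.217 V.
P_out = V_A I_A + V_B I_B + V_C I_C = 24.534×1.22 + 9.5132×3.34 + 36.217×3.08 = 29.932 + 31.774 + 111.55 = 173.25 W.
Ideal ⇒ P_in = P_out, so I_p = P_out/V_p = 173.25/120 = 1.44 A.

I_p ≈ 1.44 A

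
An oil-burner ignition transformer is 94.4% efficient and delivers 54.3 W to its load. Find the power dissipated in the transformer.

P_loss ≈ 3.22 W

P_in = P_out/η = 54.3/0.944 = 57.5212 W.
P_loss = P_in − P_out = 57.5212 − 54.3 = 3.22 W.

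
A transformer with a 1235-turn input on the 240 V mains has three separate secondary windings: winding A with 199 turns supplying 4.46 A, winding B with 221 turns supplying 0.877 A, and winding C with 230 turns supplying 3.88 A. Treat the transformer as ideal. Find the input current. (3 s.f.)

V_A = 240 × 199/1235 = 38.672 V; V_B = 240 × 221/1235 = 42.947 V; V_C = 240 × 230/1235 = 44.696 V.
P_out = V_A I_A + V_B I_B + V_C I_C = 38.672×4.46 + 42.947×0.877 + 44.696×3.88 = 172.48 + 37.665 + 173.42 = 383.56 W.
Ideal ⇒ P_in = P_out, so I_in = P_out/V_in = 383.56/240 = 1.60 A.

I_in ≈ 1.60 A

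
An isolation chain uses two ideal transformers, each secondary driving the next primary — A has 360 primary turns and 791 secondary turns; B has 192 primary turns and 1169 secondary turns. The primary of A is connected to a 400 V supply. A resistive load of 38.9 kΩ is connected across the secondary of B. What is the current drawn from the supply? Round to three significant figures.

I_supply ≈ 1.84 A

After A: V = 400.00 × 791/360 = 878.89 V.
After B: V = 878.89 × 1169/192 = 5351.2 V.
I_load = 5351.2/38900 = 0.13756 A, so P_out = 5351.2 × 0.13756 = 736.11 W.
All ideal ⇒ P_in = P_out, so I_supply = 736.11/400 = 1.84 A.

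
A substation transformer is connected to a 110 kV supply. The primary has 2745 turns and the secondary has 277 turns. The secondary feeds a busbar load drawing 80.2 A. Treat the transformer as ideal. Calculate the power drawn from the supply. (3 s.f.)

I_p = I_s × N_s/N_p = 80.2 × 277/2745 = 8.0930 A.
P = V_p I_p = 110000 × 8.0930 = 890000 W.

P ≈ 890000 W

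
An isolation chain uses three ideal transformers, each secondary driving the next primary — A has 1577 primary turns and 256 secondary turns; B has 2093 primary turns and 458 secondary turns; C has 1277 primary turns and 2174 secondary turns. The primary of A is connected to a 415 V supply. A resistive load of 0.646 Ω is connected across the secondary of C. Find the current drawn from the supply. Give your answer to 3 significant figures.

I_supply ≈ 2.35 A

After A: V = 415.00 × 256/1577 = 67.368 V.
After B: V = 67.368 × 458/2093 = 14.742 V.
After C: V = 14.742 × 2174/1277 = 25.097 V.
I_load = 25.097/0.646 = 38.850 A, so P_out = 25.097 × 38.850 = 975.01 W.
All ideal ⇒ P_in = P_out, so I_supply = 975.01/415 = 2.35 A.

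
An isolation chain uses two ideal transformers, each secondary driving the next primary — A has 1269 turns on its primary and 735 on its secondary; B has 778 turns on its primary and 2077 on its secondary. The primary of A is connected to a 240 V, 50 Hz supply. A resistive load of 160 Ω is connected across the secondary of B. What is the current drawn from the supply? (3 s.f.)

After A: V = 240.00 × 735/1269 = 139.01 V.
After B: V = 139.01 × 2077/778 = 371.10 V.
I_load = 371.10/160 = 2.3194 A, so P_out = 371.10 × 2.3194 = 860.73 W.
All ideal ⇒ P_in = P_out, so I_supply = 860.73/240 = 3.59 A.

I_supply ≈ 3.59 A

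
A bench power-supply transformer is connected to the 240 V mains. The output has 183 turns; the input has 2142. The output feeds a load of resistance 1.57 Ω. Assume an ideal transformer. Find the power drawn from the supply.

V_out = V_in × N_out/N_in = 240 × 183/2142 = 20.504 V.
I_out = V_out/R = 20.504/1.57 = 13.060 A.
I_in = I_out × N_out/N_in = 13.060 × 183/2142 = 1.1158 A.
P = V_in I_in = 240 × 1.1158 = 268 W.

P ≈ 268 W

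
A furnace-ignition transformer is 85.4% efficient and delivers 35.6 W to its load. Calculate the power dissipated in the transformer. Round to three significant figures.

P_loss ≈ 6.09 W

P_in = P_out/η = 35.6/0.854 = 41.6862 W.
P_loss = P_in − P_out = 41.6862 − 35.6 = 6.09 W.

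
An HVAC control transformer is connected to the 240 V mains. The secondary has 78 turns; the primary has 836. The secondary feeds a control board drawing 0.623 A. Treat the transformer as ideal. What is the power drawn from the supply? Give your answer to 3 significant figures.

P ≈ 14.0 W

I_p = I_s × N_s/N_p = 0.623 × 78/836 = 0.058127 A.
P = V_p I_p = 240 × 0.058127 = 14.0 W.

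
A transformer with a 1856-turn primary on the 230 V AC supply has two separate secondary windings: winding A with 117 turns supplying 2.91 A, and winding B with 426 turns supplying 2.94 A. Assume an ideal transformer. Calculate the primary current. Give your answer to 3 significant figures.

V_A = 230 × 117/1856 = 14.499 V; V_B = 230 × 426/1856 = 52.791 V.
P_out = V_A I_A + V_B I_B = 14.499×2.91 + 52.791×2.94 = 42.192 + 155.21 = 197.40 W.
Ideal ⇒ P_in = P_out, so I_p = P_out/V_p = 197.40/230 = 0.858 A.

I_p ≈ 0.858 A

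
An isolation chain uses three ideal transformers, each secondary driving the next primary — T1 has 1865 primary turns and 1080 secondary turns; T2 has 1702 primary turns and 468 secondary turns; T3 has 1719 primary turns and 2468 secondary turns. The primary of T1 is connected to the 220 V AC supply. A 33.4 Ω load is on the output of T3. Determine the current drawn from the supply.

I_supply ≈ 0.344 A

After T1: V = 220.00 × 1080/1865 = 127.40 V.
After T2: V = 127.40 × 468/1702 = 35.031 V.
After T3: V = 35.031 × 2468/1719 = 50.295 V.
I_load = 50.295/33.4 = 1.5058 A, so P_out = 50.295 × 1.5058 = 75.736 W.
All ideal ⇒ P_in = P_out, so I_supply = 75.736/220 = 0.344 A.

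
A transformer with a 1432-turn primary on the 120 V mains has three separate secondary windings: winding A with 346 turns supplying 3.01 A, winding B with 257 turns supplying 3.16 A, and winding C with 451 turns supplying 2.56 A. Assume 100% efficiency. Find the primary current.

V_A = 120 × 346/1432 = 28.994 V; V_B = 120 × 257/1432 = 21.536 V; V_C = 120 × 451/1432 = 37.793 V.
P_out = V_A I_A + V_B I_B + V_C I_C = 28.994×3.01 + 21.536×3.16 + 37.793×2.56 = 87.273 + 68.055 + 96.751 = 252.08 W.
Ideal ⇒ P_in = P_out, so I_p = P_out/V_p = 252.08/120 = 2.10 A.

I_p ≈ 2.10 A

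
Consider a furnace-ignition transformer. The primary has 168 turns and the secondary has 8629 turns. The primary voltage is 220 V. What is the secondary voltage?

V_s ≈ 11300 V

V_s/V_p = N_s/N_p, so V_s = 220 × 8629/168 = 11300 V.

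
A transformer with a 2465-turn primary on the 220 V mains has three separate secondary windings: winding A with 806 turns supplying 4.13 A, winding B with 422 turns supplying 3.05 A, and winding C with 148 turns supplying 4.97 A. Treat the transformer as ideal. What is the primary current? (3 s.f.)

V_A = 220 × 806/2465 = 71.935 V; V_B = 220 × 422/2465 = 37.663 V; V_C = 220 × 148/2465 = 13.209 V.
P_out = V_A I_A + V_B I_B + V_C I_C = 71.935×4.13 + 37.663×3.05 + 13.209×4.97 = 297.09 + 114.87 + 65.648 = 477.61 W.
Ideal ⇒ P_in = P_out, so I_p = P_out/V_p = 477.61/220 = 2.17 A.

I_p ≈ 2.17 A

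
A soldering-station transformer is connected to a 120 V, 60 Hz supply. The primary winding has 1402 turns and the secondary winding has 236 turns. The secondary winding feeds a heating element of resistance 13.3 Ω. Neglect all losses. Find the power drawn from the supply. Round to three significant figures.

V_s = V_p × N_s/N_p = 120 × 236/1402 = 20.200 V.
I_s = V_s/R = 20.200/13.3 = 1.5188 A.
I_p = I_s × N_s/N_p = 1.5188 × 236/1402 = 0.25566 A.
P = V_p I_p = 120 × 0.25566 = 30.7 W.

P ≈ 30.7 W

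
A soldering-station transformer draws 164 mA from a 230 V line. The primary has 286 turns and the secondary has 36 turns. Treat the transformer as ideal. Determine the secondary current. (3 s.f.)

I_s ≈ 1.30 A

I_s/I_p = N_p/N_s, so I_s = 0.164 × 286/36 = 1.30 A.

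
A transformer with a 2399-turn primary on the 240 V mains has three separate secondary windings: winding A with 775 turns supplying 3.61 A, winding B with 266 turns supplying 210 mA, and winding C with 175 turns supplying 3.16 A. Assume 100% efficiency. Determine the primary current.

I_p ≈ 1.42 A

V_A = 240 × 775/2399 = 77.532 V; V_B = 240 × 266/2399 = 26.611 V; V_C = 240 × 175/2399 = 17.507 V.
P_out = V_A I_A + V_B I_B + V_C I_C = 77.532×3.61 + 26.611×0.210 + 17.507×3.16 = 279.89 + 5.5883 + 55.323 = 340.80 W.
Ideal ⇒ P_in = P_out, so I_p = P_out/V_p = 340.80/240 = 1.42 A.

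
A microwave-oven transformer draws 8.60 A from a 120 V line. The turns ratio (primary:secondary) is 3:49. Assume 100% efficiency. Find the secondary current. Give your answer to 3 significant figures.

I_s/I_p = N_p/N_s, so I_s = 8.60 × 3/49 = 0.527 A.

I_s ≈ 0.527 A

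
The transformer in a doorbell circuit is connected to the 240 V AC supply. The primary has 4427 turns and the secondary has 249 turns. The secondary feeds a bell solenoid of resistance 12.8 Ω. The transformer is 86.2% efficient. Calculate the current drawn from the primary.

V_s = 240 × 249/4427 = 13.499 V.
I_s = V_s/R = 13.499/12.8 = 1.0546 A.
P_out = V_s I_s = 13.499 × 1.0546 = 14.236 W.
P_in = P_out/η = 14.236/0.862 = 16.515 W.
I_p = P_in/V_p = 16.515/240 = 0.0688 A.

I_p ≈ 0.0688 A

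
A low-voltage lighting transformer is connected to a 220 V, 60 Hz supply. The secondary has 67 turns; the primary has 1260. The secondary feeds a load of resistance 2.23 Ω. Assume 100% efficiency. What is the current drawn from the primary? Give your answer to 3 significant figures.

V_s = V_p × N_s/N_p = 220 × 67/1260 = 11.698 V.
I_s = V_s/R = 11.698/2.23 = 5.2459 A.
For an ideal transformer I_p N_p = I_s N_s, so I_p = 5.2459 × 67/1260 = 0.279 A.

I_p ≈ 0.279 A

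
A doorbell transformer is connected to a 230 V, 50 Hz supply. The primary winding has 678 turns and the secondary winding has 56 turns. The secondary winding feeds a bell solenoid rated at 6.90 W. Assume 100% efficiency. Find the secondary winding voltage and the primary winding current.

V_s ≈ 19.0 V, I_p ≈ 0.0300 A

V_s = V_p × N_s/N_p = 230 × 56/678 = 18.997 V.
I_s = P/V_s = 6.90/18.997 = 0.36321 A.
I_p = I_s × N_s/N_p = 0.36321 × 56/678 = 0.0300 A.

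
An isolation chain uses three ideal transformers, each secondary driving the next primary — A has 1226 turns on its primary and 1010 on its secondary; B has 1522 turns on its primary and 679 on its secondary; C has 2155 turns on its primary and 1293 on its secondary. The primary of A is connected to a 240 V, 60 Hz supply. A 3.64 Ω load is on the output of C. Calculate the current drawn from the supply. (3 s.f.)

After A: V = 240.00 × 1010/1226 = 197.72 V.
After B: V = 197.72 × 679/1522 = 88.206 V.
After C: V = 88.206 × 1293/2155 = 52.923 V.
I_load = 52.923/3.64 = 14.539 A, so P_out = 52.923 × 14.539 = 769.48 W.
All ideal ⇒ P_in = P_out, so I_supply = 769.48/240 = 3.21 A.

I_supply ≈ 3.21 A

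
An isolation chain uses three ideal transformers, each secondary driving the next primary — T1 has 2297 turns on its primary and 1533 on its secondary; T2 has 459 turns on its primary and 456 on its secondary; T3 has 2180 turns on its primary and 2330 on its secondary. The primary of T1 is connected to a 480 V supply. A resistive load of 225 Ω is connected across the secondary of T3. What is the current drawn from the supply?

After T1: V = 480.00 × 1533/2297 = 320.35 V.
After T2: V = 320.35 × 456/459 = 318.25 V.
After T3: V = 318.25 × 2330/2180 = 340.15 V.
I_load = 340.15/225 = 1.5118 A, so P_out = 340.15 × 1.5118 = 514.24 W.
All ideal ⇒ P_in = P_out, so I_supply = 514.24/480 = 1.07 A.

I_supply ≈ 1.07 A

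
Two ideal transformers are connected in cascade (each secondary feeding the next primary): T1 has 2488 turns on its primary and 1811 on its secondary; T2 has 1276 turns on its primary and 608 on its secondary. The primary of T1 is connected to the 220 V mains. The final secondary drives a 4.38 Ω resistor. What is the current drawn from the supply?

After T1: V = 220.00 × 1811/2488 = 160.14 V.
After T2: V = 160.14 × 608/1276 = 76.303 V.
I_load = 76.303/4.38 = 17.421 A, so P_out = 76.303 × 17.421 = 1329.3 W.
All ideal ⇒ P_in = P_out, so I_supply = 1329.3/220 = 6.04 A.

I_supply ≈ 6.04 A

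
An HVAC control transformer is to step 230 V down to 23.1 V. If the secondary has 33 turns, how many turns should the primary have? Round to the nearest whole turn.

N_p/N_s = V_p/V_s, so N_p = 33 × 230/23.1 = 328.6 ≈ 329 turns.

N_p = 329 turns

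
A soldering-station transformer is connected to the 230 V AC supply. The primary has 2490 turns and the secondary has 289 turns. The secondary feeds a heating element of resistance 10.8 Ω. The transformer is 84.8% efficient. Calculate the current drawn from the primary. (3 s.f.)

V_s = 230 × 289/2490 = 26.695 V.
I_s = V_s/R = 26.695/10.8 = 2.4717 A.
P_out = V_s I_s = 26.695 × 2.4717 = 65.983 W.
P_in = P_out/η = 65.983/0.848 = 77.810 W.
I_p = P_in/V_p = 77.810/230 = 0.338 A.

I_p ≈ 0.338 A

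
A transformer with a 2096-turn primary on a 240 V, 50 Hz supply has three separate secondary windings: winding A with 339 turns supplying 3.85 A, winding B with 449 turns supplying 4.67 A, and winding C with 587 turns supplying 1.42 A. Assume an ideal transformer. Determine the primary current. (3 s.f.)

V_A = 240 × 339/2096 = 38.817 V; V_B = 240 × 449/2096 = 51.412 V; V_C = 240 × 587/2096 = 67.214 V.
P_out = V_A I_A + V_B I_B + V_C I_C = 38.817×3.85 + 51.412×4.67 + 67.214×1.42 = 149.44 + 240.10 + 95.444 = 484.98 W.
Ideal ⇒ P_in = P_out, so I_p = P_out/V_p = 484.98/240 = 2.02 A.

I_p ≈ 2.02 A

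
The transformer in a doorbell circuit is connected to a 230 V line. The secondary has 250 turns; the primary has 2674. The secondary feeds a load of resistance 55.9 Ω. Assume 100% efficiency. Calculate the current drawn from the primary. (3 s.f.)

I_p ≈ 0.0360 A

V_s = V_p × N_s/N_p = 230 × 250/2674 = 21.503 V.
I_s = V_s/R = 21.503/55.9 = 0.38468 A.
For an ideal transformer I_p N_p = I_s N_s, so I_p = 0.38468 × 250/2674 = 0.0360 A.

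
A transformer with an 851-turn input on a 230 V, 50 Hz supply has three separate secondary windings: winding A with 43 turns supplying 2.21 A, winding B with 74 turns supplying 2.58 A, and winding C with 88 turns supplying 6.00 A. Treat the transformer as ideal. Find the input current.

I_in ≈ 0.956 A

V_A = 230 × 43/851 = 11.622 V; V_B = 230 × 74/851 = 20.000 V; V_C = 230 × 88/851 = 23.784 V.
P_out = V_A I_A + V_B I_B + V_C I_C = 11.622×2.21 + 20.000×2.58 + 23.784×6.00 = 25.684 + 51.600 + 142.70 = 219.99 W.
Ideal ⇒ P_in = P_out, so I_in = P_out/V_in = 219.99/230 = 0.956 A.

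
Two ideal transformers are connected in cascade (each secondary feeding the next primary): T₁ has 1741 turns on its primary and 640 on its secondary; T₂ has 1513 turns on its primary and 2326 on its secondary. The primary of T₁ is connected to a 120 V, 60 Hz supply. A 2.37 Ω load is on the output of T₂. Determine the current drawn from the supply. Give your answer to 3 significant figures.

I_supply ≈ 16.2 A

After T₁: V = 120.00 × 640/1741 = 44.113 V.
After T₂: V = 44.113 × 2326/1513 = 67.816 V.
I_load = 67.816/2.37 = 28.614 A, so P_out = 67.816 × 28.614 = 1940.5 W.
All ideal ⇒ P_in = P_out, so I_supply = 1940.5/120 = 16.2 A.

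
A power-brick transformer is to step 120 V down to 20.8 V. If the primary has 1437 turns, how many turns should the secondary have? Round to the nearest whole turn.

N_s/N_p = V_s/V_p, so N_s = 1437 × 20.8/120 = 249.1 ≈ 249 turns.

N_s = 249 turns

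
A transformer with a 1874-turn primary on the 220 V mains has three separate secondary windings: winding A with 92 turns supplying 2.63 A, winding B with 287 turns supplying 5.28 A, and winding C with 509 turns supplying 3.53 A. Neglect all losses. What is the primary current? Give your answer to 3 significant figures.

V_A = 220 × 92/1874 = 10.800 V; V_B = 220 × 287/1874 = 33.693 V; V_C = 220 × 509/1874 = 59.755 V.
P_out = V_A I_A + V_B I_B + V_C I_C = 10.800×2.63 + 33.693×5.28 + 59.755×3.53 = 28.405 + 177.90 + 210.93 = 417.24 W.
Ideal ⇒ P_in = P_out, so I_p = P_out/V_p = 417.24/220 = 1.90 A.

I_p ≈ 1.90 A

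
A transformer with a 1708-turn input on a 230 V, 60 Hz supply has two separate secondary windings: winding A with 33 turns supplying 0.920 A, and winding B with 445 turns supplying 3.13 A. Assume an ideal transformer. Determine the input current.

I_in ≈ 0.833 A

V_A = 230 × 33/1708 = 4.4438 V; V_B = 230 × 445/1708 = 59.924 V.
P_out = V_A I_A + V_B I_B = 4.4438×0.920 + 59.924×3.13 = 4.0883 + 187.56 = 191.65 W.
Ideal ⇒ P_in = P_out, so I_in = P_out/V_in = 191.65/230 = 0.833 A.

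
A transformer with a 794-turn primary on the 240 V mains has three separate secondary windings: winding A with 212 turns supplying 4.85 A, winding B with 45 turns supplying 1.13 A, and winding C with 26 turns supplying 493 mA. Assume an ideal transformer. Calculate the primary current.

V_A = 240 × 212/794 = 64.081 V; V_B = 240 × 45/794 = 13.602 V; V_C = 240 × 26/794 = 7.8589 V.
P_out = V_A I_A + V_B I_B + V_C I_C = 64.081×4.85 + 13.602×1.13 + 7.8589×0.493 = 310.79 + 15.370 + 3.8745 = 330.04 W.
Ideal ⇒ P_in = P_out, so I_p = P_out/V_p = 330.04/240 = 1.38 A.

I_p ≈ 1.38 A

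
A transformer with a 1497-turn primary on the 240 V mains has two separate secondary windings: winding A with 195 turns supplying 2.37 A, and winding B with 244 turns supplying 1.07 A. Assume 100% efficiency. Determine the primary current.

V_A = 240 × 195/1497 = 31.263 V; V_B = 240 × 244/1497 = 39.118 V.
P_out = V_A I_A + V_B I_B = 31.263×2.37 + 39.118×1.07 = 74.092 + 41.857 = 115.95 W.
Ideal ⇒ P_in = P_out, so I_p = P_out/V_p = 115.95/240 = 0.483 A.

I_p ≈ 0.483 A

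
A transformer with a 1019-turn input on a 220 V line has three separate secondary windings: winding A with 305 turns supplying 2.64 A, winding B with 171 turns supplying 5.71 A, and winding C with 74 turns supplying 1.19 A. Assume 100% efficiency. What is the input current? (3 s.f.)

I_in ≈ 1.83 A

V_A = 220 × 305/1019 = 65.849 V; V_B = 220 × 171/1019 = 36.919 V; V_C = 220 × 74/1019 = 15.976 V.
P_out = V_A I_A + V_B I_B + V_C I_C = 65.849×2.64 + 36.919×5.71 + 15.976×1.19 = 173.84 + 210.80 + 19.012 = 403.66 W.
Ideal ⇒ P_in = P_out, so I_in = P_out/V_in = 403.66/220 = 1.83 A.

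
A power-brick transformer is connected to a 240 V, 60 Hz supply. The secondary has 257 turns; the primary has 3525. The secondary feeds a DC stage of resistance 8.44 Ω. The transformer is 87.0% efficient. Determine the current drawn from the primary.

I_p ≈ 0.174 A

V_s = 240 × 257/3525 = 17.498 V.
I_s = V_s/R = 17.498/8.44 = 2.0732 A.
P_out = V_s I_s = 17.498 × 2.0732 = 36.277 W.
P_in = P_out/η = 36.277/0.870 = 41.697 W.
I_p = P_in/V_p = 41.697/240 = 0.174 A.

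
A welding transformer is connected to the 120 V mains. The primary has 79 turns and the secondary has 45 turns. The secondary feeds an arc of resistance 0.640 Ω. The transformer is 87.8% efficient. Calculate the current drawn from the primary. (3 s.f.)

V_s = 120 × 45/79 = 68.354 V.
I_s = V_s/R = 68.354/0.640 = 106.80 A.
P_out = V_s I_s = 68.354 × 106.80 = 7300.5 W.
P_in = P_out/η = 7300.5/0.878 = 8314.9 W.
I_p = P_in/V_p = 8314.9/120 = 69.3 A.

I_p ≈ 69.3 A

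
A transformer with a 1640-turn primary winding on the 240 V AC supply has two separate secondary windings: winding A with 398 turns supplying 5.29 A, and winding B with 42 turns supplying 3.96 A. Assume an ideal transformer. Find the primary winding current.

V_A = 240 × 398/1640 = 58.244 V; V_B = 240 × 42/1640 = 6.1463 V.
P_out = V_A I_A + V_B I_B = 58.244×5.29 + 6.1463×3.96 = 308.11 + 24.340 = 332.45 W.
Ideal ⇒ P_in = P_out, so I_p = P_out/V_p = 332.45/240 = 1.39 A.

I_p ≈ 1.39 A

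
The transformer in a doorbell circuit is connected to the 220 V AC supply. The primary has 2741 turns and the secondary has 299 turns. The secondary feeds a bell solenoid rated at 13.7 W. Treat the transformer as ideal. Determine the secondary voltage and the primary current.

V_s ≈ 24.0 V, I_p ≈ 0.0623 A

V_s = V_p × N_s/N_p = 220 × 299/2741 = 23.999 V.
I_s = P/V_s = 13.7/23.999 = 0.57087 A.
I_p = I_s × N_s/N_p = 0.57087 × 299/2741 = 0.0623 A.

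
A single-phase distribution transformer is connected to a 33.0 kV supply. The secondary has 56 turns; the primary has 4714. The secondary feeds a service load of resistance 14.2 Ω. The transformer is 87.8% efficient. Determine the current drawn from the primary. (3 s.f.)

I_p ≈ 0.374 A

V_s = 33000 × 56/4714 = 392.02 V.
I_s = V_s/R = 392.02/14.2 = 27.607 A.
P_out = V_s I_s = 392.02 × 27.607 = 10823 W.
P_in = P_out/η = 10823/0.878 = 12327 W.
I_p = P_in/V_p = 12327/33000 = 0.374 A.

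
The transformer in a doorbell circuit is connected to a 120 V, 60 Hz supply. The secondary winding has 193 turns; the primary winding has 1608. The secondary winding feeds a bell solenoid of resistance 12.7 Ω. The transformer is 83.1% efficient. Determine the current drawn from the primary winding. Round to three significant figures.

I_p ≈ 0.164 A

V_s = 120 × 193/1608 = 14.403 V.
I_s = V_s/R = 14.403/12.7 = 1.1341 A.
P_out = V_s I_s = 14.403 × 1.1341 = 16.334 W.
P_in = P_out/η = 16.334/0.831 = 19.656 W.
I_p = P_in/V_p = 19.656/120 = 0.164 A.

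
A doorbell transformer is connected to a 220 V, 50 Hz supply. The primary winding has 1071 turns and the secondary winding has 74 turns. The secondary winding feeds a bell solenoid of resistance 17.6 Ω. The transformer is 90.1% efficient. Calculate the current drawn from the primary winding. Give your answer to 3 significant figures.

I_p ≈ 0.0662 A

V_s = 220 × 74/1071 = 15.201 V.
I_s = V_s/R = 15.201/17.6 = 0.86368 A.
P_out = V_s I_s = 15.201 × 0.86368 = 13.129 W.
P_in = P_out/η = 13.129/0.901 = 14.571 W.
I_p = P_in/V_p = 14.571/220 = 0.0662 A.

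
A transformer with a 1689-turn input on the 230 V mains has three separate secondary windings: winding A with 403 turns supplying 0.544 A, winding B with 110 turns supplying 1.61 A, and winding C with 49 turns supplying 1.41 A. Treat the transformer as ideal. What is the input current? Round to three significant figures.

V_A = 230 × 403/1689 = 54.879 V; V_B = 230 × 110/1689 = 14.979 V; V_C = 230 × 49/1689 = 6.6726 V.
P_out = V_A I_A + V_B I_B + V_C I_C = 54.879×0.544 + 14.979×1.61 + 6.6726×1.41 = 29.854 + 24.117 + 9.4083 = 63.379 W.
Ideal ⇒ P_in = P_out, so I_in = P_out/V_in = 63.379/230 = 0.276 A.

I_in ≈ 0.276 A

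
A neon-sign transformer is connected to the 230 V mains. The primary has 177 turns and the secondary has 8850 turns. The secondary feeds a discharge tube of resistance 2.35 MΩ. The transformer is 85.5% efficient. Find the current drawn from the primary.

V_s = 230 × 8850/177 = 11500 V.
I_s = V_s/R = 11500/(2.35×10^6) = 0.0048936 A.
P_out = V_s I_s = 11500 × 0.0048936 = 56.277 W.
P_in = P_out/η = 56.277/0.855 = 65.821 W.
I_p = P_in/V_p = 65.821/230 = 0.286 A.

I_p ≈ 0.286 A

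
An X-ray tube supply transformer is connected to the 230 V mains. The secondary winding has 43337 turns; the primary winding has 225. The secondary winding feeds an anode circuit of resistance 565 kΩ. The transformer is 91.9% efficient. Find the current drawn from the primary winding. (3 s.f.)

I_p ≈ 16.4 A

V_s = 230 × 43337/225 = 44300 V.
I_s = V_s/R = 44300/565000 = 0.078407 A.
P_out = V_s I_s = 44300 × 0.078407 = 3473.4 W.
P_in = P_out/η = 3473.4/0.919 = 3779.6 W.
I_p = P_in/V_p = 3779.6/230 = 16.4 A.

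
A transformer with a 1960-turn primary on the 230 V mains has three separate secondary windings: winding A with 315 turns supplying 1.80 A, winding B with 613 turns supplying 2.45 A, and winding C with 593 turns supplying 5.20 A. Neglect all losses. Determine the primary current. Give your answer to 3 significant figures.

V_A = 230 × 315/1960 = 36.964 V; V_B = 230 × 613/1960 = 71.934 V; V_C = 230 × 593/1960 = 69.587 V.
P_out = V_A I_A + V_B I_B + V_C I_C = 36.964×1.80 + 71.934×2.45 + 69.587×5.20 = 66.536 + 176.24 + 361.85 = 604.62 W.
Ideal ⇒ P_in = P_out, so I_p = P_out/V_p = 604.62/230 = 2.63 A.

I_p ≈ 2.63 A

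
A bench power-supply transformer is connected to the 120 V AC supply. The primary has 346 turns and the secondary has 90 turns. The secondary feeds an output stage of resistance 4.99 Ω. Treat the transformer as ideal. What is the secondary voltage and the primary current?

V_s ≈ 31.2 V, I_p ≈ 1.63 A

V_s = V_p × N_s/N_p = 120 × 90/346 = 31.214 V.
I_s = V_s/R = 31.214/4.99 = 6.2553 A.
I_p = I_s × N_s/N_p = 6.2553 × 90/346 = 1.63 A.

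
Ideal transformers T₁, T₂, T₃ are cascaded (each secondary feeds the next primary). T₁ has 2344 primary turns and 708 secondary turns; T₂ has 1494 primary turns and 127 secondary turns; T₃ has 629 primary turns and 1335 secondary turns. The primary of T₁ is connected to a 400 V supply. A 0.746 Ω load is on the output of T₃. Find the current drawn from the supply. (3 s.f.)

After T₁: V = 400.00 × 708/2344 = 120.82 V.
After T₂: V = 120.82 × 127/1494 = 10.270 V.
After T₃: V = 10.270 × 1335/629 = 21.798 V.
I_load = 21.798/0.746 = 29.220 A, so P_out = 21.798 × 29.220 = 636.94 W.
All ideal ⇒ P_in = P_out, so I_supply = 636.94/400 = 1.59 A.

I_supply ≈ 1.59 A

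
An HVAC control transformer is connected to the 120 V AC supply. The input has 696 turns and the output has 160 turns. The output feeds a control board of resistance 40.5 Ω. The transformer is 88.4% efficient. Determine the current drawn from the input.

V_out = 120 × 160/696 = 27.586 V.
I_out = V_out/R = 27.586/40.5 = 0.68114 A.
P_out = V_out I_out = 27.586 × 0.68114 = 18.790 W.
P_in = P_out/η = 18.790/0.884 = 21.256 W.
I_in = P_in/V_in = 21.256/120 = 0.177 A.

I_in ≈ 0.177 A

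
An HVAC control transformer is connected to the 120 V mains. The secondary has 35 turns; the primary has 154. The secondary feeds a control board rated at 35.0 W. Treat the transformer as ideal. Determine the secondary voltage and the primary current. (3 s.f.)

V_s = V_p × N_s/N_p = 120 × 35/154 = 27.273 V.
I_s = P/V_s = 35.0/27.273 = 1.2833 A.
I_p = I_s × N_s/N_p = 1.2833 × 35/154 = 0.292 A.

V_s ≈ 27.3 V, I_p ≈ 0.292 A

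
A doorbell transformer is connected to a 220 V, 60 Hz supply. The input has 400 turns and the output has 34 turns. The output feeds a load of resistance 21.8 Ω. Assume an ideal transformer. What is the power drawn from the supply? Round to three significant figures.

V_out = V_in × N_out/N_in = 220 × 34/400 = 18.700 V.
I_out = V_out/R = 18.700/21.8 = 0.85780 A.
I_in = I_out × N_out/N_in = 0.85780 × 34/400 = 0.072913 A.
P = V_in I_in = 220 × 0.072913 = 16.0 W.

P ≈ 16.0 W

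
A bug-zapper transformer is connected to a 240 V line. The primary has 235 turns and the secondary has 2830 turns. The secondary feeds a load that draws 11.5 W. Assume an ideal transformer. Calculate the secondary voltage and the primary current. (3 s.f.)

V_s = V_p × N_s/N_p = 240 × 2830/235 = 2890.2 V.
I_s = P/V_s = 11.5/2890.2 = 0.0039789 A.
I_p = I_s × N_s/N_p = 0.0039789 × 2830/235 = 0.0479 A.

V_s ≈ 2890 V, I_p ≈ 0.0479 A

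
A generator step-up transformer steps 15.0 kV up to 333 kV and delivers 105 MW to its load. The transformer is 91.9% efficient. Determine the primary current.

I_p ≈ 7620 A

P_in = P_out/η = 1.05×10^8/0.919 = 1.1425×10^8 W.
I_p = P_in/V_p = 1.1425×10^8/15000 = 7620 A.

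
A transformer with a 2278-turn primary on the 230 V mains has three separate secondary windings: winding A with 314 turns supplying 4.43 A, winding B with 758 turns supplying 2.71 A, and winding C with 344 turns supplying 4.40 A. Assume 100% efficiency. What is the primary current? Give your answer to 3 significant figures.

V_A = 230 × 314/2278 = 31.703 V; V_B = 230 × 758/2278 = 76.532 V; V_C = 230 × 344/2278 = 34.732 V.
P_out = V_A I_A + V_B I_B + V_C I_C = 31.703×4.43 + 76.532×2.71 + 34.732×4.40 = 140.45 + 207.40 + 152.82 = 500.67 W.
Ideal ⇒ P_in = P_out, so I_p = P_out/V_p = 500.67/230 = 2.18 A.

I_p ≈ 2.18 A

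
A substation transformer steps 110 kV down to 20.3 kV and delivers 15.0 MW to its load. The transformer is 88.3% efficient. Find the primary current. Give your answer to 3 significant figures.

P_in = P_out/η = 1.50×10^7/0.883 = 1.6988×10^7 W.
I_p = P_in/V_p = 1.6988×10^7/110000 = 154 A.

I_p ≈ 154 A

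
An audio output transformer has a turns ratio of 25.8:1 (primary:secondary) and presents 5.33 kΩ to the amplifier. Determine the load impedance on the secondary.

Z_s = Z_p/(N_p/N_s)² = 5330/25.8² = 8.01 Ω.

Z_s ≈ 8.01 Ω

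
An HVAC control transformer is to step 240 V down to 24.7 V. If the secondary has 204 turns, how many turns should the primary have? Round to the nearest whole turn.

N_p = 1982 turns

N_p/N_s = V_p/V_s, so N_p = 204 × 240/24.7 = 1982.2 ≈ 1982 turns.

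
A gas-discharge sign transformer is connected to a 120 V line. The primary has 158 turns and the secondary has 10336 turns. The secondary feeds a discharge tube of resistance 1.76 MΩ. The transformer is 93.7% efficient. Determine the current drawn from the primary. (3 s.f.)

V_s = 120 × 10336/158 = 7850.1 V.
I_s = V_s/R = 7850.1/(1.76×10^6) = 0.0044603 A.
P_out = V_s I_s = 7850.1 × 0.0044603 = 35.014 W.
P_in = P_out/η = 35.014/0.937 = 37.368 W.
I_p = P_in/V_p = 37.368/120 = 0.311 A.

I_p ≈ 0.311 A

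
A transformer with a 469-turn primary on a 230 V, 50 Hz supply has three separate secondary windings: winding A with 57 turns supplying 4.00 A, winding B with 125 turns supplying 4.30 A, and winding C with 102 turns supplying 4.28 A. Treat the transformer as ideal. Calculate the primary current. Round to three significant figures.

I_p ≈ 2.56 A

V_A = 230 × 57/469 = 27.953 V; V_B = 230 × 125/469 = 61.301 V; V_C = 230 × 102/469 = 50.021 V.
P_out = V_A I_A + V_B I_B + V_C I_C = 27.953×4.00 + 61.301×4.30 + 50.021×4.28 = 111.81 + 263.59 + 214.09 = 589.50 W.
Ideal ⇒ P_in = P_out, so I_p = P_out/V_p = 589.50/230 = 2.56 A.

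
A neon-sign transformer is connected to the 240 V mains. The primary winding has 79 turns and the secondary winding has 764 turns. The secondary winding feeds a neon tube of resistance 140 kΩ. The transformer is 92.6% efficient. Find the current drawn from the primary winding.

I_p ≈ 0.173 A

V_s = 240 × 764/79 = 2321.0 V.
I_s = V_s/R = 2321.0/140000 = 0.016579 A.
P_out = V_s I_s = 2321.0 × 0.016579 = 38.479 W.
P_in = P_out/η = 38.479/0.926 = 41.554 W.
I_p = P_in/V_p = 41.554/240 = 0.173 A.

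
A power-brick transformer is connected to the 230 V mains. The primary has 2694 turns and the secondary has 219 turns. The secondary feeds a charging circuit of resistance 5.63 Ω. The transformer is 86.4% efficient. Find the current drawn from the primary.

I_p ≈ 0.312 A

V_s = 230 × 219/2694 = 18.697 V.
I_s = V_s/R = 18.697/5.63 = 3.3210 A.
P_out = V_s I_s = 18.697 × 3.3210 = 62.093 W.
P_in = P_out/η = 62.093/0.864 = 71.867 W.
I_p = P_in/V_p = 71.867/230 = 0.312 A.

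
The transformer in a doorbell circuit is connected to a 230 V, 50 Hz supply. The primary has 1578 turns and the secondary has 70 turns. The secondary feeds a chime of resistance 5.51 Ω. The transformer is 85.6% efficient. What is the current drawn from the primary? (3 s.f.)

I_p ≈ 0.0960 A

V_s = 230 × 70/1578 = 10.203 V.
I_s = V_s/R = 10.203/5.51 = 1.8517 A.
P_out = V_s I_s = 10.203 × 1.8517 = 18.892 W.
P_in = P_out/η = 18.892/0.856 = 22.071 W.
I_p = P_in/V_p = 22.071/230 = 0.0960 A.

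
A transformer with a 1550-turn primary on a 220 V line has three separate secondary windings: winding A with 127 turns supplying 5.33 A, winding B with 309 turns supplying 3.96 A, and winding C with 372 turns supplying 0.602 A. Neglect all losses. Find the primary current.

V_A = 220 × 127/1550 = 18.026 V; V_B = 220 × 309/1550 = 43.858 V; V_C = 220 × 372/1550 = 52.800 V.
P_out = V_A I_A + V_B I_B + V_C I_C = 18.026×5.33 + 43.858×3.96 + 52.800×0.602 = 96.078 + 173.68 + 31.786 = 301.54 W.
Ideal ⇒ P_in = P_out, so I_p = P_out/V_p = 301.54/220 = 1.37 A.

I_p ≈ 1.37 A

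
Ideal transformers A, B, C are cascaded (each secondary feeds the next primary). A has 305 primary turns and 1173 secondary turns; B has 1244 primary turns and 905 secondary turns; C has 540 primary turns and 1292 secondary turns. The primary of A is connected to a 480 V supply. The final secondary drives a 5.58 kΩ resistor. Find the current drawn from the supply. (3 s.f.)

After A: V = 480.00 × 1173/305 = 1846.0 V.
After B: V = 1846.0 × 905/1244 = 1343.0 V.
After C: V = 1343.0 × 1292/540 = 3213.2 V.
I_load = 3213.2/5580 = 0.57584 A, so P_out = 3213.2 × 0.57584 = 1850.3 W.
All ideal ⇒ P_in = P_out, so I_supply = 1850.3/480 = 3.85 A.

I_supply ≈ 3.85 A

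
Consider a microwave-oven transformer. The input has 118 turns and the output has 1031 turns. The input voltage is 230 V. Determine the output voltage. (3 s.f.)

V_out/V_in = N_out/N_in, so V_out = 230 × 1031/118 = 2010 V.

V_out ≈ 2010 V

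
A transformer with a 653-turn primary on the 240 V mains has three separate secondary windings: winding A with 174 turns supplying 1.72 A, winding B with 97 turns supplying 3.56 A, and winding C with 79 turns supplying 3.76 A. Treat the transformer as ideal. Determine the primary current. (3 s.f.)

I_p ≈ 1.44 A

V_A = 240 × 174/653 = 63.951 V; V_B = 240 × 97/653 = 35.651 V; V_C = 240 × 79/653 = 29.035 V.
P_out = V_A I_A + V_B I_B + V_C I_C = 63.951×1.72 + 35.651×3.56 + 29.035×3.76 = 110.00 + 126.92 + 109.17 = 346.09 W.
Ideal ⇒ P_in = P_out, so I_p = P_out/V_p = 346.09/240 = 1.44 A.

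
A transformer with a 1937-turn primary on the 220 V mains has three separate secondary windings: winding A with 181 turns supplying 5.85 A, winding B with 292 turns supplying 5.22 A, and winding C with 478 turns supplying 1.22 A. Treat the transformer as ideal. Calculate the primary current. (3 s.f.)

V_A = 220 × 181/1937 = 20.558 V; V_B = 220 × 292/1937 = 33.165 V; V_C = 220 × 478/1937 = 54.290 V.
P_out = V_A I_A + V_B I_B + V_C I_C = 20.558×5.85 + 33.165×5.22 + 54.290×1.22 = 120.26 + 173.12 + 66.234 = 359.62 W.
Ideal ⇒ P_in = P_out, so I_p = P_out/V_p = 359.62/220 = 1.63 A.

I_p ≈ 1.63 A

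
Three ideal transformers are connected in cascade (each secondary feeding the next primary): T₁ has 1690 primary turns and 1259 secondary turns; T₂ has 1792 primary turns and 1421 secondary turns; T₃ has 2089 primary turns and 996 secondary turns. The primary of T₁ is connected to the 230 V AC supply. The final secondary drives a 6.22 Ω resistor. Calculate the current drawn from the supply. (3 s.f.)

I_supply ≈ 2.93 A

After T₁: V = 230.00 × 1259/1690 = 171.34 V.
After T₂: V = 171.34 × 1421/1792 = 135.87 V.
After T₃: V = 135.87 × 996/2089 = 64.780 V.
I_load = 64.780/6.22 = 10.415 A, so P_out = 64.780 × 10.415 = 674.68 W.
All ideal ⇒ P_in = P_out, so I_supply = 674.68/230 = 2.93 A.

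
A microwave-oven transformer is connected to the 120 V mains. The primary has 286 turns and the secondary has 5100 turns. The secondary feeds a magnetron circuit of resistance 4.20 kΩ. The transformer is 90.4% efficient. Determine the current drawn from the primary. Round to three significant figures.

V_s = 120 × 5100/286 = 2139.9 V.
I_s = V_s/R = 2139.9/4200 = 0.50949 A.
P_out = V_s I_s = 2139.9 × 0.50949 = 1090.2 W.
P_in = P_out/η = 1090.2/0.904 = 1206.0 W.
I_p = P_in/V_p = 1206.0/120 = 10.1 A.

I_p ≈ 10.1 A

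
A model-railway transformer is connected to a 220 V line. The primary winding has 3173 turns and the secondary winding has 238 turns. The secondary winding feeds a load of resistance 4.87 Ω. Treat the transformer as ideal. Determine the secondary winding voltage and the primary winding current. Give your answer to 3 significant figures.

V_s = V_p × N_s/N_p = 220 × 238/3173 = 16.502 V.
I_s = V_s/R = 16.502/4.87 = 3.3884 A.
I_p = I_s × N_s/N_p = 3.3884 × 238/3173 = 0.254 A.

V_s ≈ 16.5 V, I_p ≈ 0.254 A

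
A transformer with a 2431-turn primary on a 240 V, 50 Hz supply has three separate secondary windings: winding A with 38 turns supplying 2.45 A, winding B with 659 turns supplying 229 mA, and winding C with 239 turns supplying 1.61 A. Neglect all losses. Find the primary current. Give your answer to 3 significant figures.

I_p ≈ 0.259 A

V_A = 240 × 38/2431 = 3.7515 V; V_B = 240 × 659/2431 = 65.060 V; V_C = 240 × 239/2431 = 23.595 V.
P_out = V_A I_A + V_B I_B + V_C I_C = 3.7515×2.45 + 65.060×0.229 + 23.595×1.61 = 9.1913 + 14.899 + 37.988 = 62.078 W.
Ideal ⇒ P_in = P_out, so I_p = P_out/V_p = 62.078/240 = 0.259 A.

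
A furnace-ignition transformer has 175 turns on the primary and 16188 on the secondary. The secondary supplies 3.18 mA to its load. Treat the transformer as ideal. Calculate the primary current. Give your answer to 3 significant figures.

For an ideal transformer I_p/I_s = N_s/N_p, so I_p = 0.00318 × 16188/175 = 0.294 A.

I_p ≈ 0.294 A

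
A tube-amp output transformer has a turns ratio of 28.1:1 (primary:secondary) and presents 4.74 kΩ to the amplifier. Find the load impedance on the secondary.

Z_s ≈ 6.00 Ω

Z_s = Z_p/(N_p/N_s)² = 4740/28.1² = 6.00 Ω.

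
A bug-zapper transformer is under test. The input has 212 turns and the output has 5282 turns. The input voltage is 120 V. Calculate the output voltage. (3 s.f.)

V_out ≈ 2990 V

V_out/V_in = N_out/N_in, so V_out = 120 × 5282/212 = 2990 V.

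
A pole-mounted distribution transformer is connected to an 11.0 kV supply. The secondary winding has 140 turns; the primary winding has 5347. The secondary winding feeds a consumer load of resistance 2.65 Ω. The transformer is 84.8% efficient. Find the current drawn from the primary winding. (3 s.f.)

I_p ≈ 3.36 A

V_s = 11000 × 140/5347 = 288.01 V.
I_s = V_s/R = 288.01/2.65 = 108.68 A.
P_out = V_s I_s = 288.01 × 108.68 = 31302 W.
P_in = P_out/η = 31302/0.848 = 36913 W.
I_p = P_in/V_p = 36913/11000 = 3.36 A.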